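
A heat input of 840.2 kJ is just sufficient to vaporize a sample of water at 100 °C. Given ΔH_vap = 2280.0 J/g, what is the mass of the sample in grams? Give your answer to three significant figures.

m = 369 g

m = q / ΔH_vap = 840200 J / 2280.0 J/g = 369 g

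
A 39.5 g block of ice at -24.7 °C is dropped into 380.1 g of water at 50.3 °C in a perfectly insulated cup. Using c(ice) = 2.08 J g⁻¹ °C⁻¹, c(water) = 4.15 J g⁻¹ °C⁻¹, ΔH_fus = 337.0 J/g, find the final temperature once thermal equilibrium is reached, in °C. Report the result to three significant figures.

Heat to bring ice to 0 °C and melt it: q₁ = 39.5×2.08×24.7 + 39.5×337.0 = 15341 J
Heat the water can supply cooling to 0 °C: 380.1×4.15×50.3 = 79344.0 J > q₁, so all ice melts.
Energy balance: 380.1×4.15×(50.3 − T) = 15341 + 39.5×4.15×(T − 0)
1577.415(50.3 − T) = 15341 + 163.925 T
79344.0 − 15341 = 1741.340 T
T = 64003.0 / 1741.340 = 36.76 °C

T_f = 36.8 °C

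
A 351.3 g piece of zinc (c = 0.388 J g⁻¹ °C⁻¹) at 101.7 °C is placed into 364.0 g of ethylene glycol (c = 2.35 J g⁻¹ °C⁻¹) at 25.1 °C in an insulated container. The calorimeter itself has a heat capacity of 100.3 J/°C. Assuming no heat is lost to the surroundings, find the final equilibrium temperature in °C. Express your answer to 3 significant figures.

Heat lost by zinc = heat gained by ethylene glycol + calorimeter.
(351.3)(0.388)(101.7 − T) = [(364.0)(2.35) + 100.3](T − 25.1)
136.3044 (101.7 − T) = 955.7 (T − 25.1)
13862 − 136.3044 T = 955.7 T − 23988
37850 = 1092.0044 T
T = 34.66 °C

T_f = 34.7 °C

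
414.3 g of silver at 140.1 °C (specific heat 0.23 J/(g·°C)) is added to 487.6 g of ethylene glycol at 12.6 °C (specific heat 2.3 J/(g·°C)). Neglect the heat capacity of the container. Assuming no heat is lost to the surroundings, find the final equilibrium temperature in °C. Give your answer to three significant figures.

T_f = 22.6 °C

Heat lost by silver = heat gained by ethylene glycol.
(414.3)(0.23)(140.1 − T) = (487.6)(2.3)(T − 12.6)
95.289 (140.1 − T) = 1121.48 (T − 12.6)
13350 − 95.289 T = 1121.48 T − 14131
27481 = 1216.769 T
T = 22.59 °C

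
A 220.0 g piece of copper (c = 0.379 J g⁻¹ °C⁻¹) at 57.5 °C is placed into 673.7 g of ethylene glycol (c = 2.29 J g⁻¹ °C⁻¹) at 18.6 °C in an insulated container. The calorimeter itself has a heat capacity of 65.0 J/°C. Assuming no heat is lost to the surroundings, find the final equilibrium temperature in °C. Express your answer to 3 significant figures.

Heat lost by copper = heat gained by ethylene glycol + calorimeter.
(220.0)(0.379)(57.5 − T) = [(673.7)(2.29) + 65.0](T − 18.6)
83.38 (57.5 − T) = 1607.773 (T − 18.6)
4794.4 − 83.38 T = 1607.773 T − 29905
34699.4 = 1691.153 T
T = 20.52 °C

T_f = 20.5 °C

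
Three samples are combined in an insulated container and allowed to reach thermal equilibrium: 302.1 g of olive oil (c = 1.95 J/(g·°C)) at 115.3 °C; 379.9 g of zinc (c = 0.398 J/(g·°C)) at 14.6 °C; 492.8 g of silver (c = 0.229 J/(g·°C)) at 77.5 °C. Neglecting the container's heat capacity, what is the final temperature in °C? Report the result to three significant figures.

T_f = 92.5 °C

Σ mᵢcᵢ(T − Tᵢ) = 0  ⇒  T = Σ mᵢcᵢTᵢ / Σ mᵢcᵢ
Σ mᵢcᵢ = 302.1×1.95 + 379.9×0.398 + 492.8×0.229 = 853.1464
Σ mᵢcᵢTᵢ = 589.095×115.3 + 151.2002×14.6 + 112.8512×77.5 = 78876
T = 78876 / 853.1464 = 92.45 °C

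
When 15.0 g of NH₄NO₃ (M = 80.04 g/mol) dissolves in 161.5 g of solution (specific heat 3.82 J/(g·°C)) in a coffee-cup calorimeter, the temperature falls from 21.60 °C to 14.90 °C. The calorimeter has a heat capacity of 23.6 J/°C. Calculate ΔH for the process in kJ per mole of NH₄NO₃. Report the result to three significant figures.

|ΔT| = |14.90 − 21.60| = 6.70 °C
|q_surr| = (161.5 × 3.82 + 23.6) × 6.70 = 640.53 × 6.70 = 4292 J
n(NH₄NO₃) = 15.0 / 80.04 = 0.1874 mol
Temperature fell, so q_rxn = +|q_surr| = 4.292 kJ
ΔH = q_rxn / n = 22.90 kJ/mol

ΔH = 22.9 kJ/mol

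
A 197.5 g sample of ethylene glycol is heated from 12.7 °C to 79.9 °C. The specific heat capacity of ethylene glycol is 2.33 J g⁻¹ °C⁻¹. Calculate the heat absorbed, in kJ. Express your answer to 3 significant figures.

q = m c ΔT = 197.5 × 2.33 × (79.9 − 12.7)
q = 197.5 × 2.33 × 67.2 = 30920 J = 30.9 kJ

q = 30.9 kJ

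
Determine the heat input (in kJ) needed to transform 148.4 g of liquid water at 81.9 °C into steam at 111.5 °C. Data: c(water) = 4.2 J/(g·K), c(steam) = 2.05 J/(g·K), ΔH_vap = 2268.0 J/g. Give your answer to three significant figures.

q1 (heat water 81.9→100.0 °C): 148.4 × 4.2 × 18.1 = 11281 J
q2 (vaporize at 100 °C): 148.4 × 2268.0 = 336571 J
q3 (heat steam 100.0→111.5 °C): 148.4 × 2.05 × 11.5 = 3499 J
Total: 11281 + 336571 + 3499 = 351351 J = 351 kJ

q = 351 kJ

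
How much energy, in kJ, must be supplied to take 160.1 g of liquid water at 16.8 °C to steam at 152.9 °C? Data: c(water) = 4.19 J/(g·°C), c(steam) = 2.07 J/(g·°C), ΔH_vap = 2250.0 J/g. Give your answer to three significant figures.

q1 (heat water 16.8→100.0 °C): 160.1 × 4.19 × 83.2 = 55812 J
q2 (vaporize at 100 °C): 160.1 × 2250.0 = 360225 J
q3 (heat steam 100.0→152.9 °C): 160.1 × 2.07 × 52.9 = 17531 J
Total: 55812 + 360225 + 17531 = 433568 J = 434 kJ

q = 434 kJ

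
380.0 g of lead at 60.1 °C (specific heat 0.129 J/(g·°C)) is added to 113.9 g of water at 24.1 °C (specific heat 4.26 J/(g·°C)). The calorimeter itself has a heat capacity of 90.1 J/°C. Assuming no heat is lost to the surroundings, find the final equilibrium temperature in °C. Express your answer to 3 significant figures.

T_f = 26.9 °C

Heat lost by lead = heat gained by water + calorimeter.
(380.0)(0.129)(60.1 − T) = [(113.9)(4.26) + 90.1](T − 24.1)
49.02 (60.1 − T) = 575.314 (T − 24.1)
2946.1 − 49.02 T = 575.314 T − 13865
16811.1 = 624.334 T
T = 26.93 °C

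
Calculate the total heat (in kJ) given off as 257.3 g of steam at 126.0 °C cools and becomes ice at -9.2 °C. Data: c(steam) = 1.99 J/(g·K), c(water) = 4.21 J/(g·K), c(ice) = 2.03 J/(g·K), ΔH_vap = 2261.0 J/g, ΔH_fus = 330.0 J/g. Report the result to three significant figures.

q = 793 kJ

q1 (cool steam 126.0→100 °C): 257.3 × 1.99 × 26.0 = 13313 J
q2 (condense at 100 °C): 257.3 × 2261.0 = 581755 J
q3 (cool water 100→0 °C): 257.3 × 4.21 × 100.0 = 108323 J
q4 (freeze at 0 °C): 257.3 × 330.0 = 84909 J
q5 (cool ice 0→-9.2 °C): 257.3 × 2.03 × 9.2 = 4805 J
Total: 13313 + 581755 + 108323 + 84909 + 4805 = 793105 J = 793 kJ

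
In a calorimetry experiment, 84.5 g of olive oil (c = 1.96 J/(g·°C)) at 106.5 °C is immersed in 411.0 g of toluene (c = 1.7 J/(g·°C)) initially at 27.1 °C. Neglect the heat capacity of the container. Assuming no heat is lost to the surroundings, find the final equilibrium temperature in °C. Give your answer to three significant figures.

Heat lost by olive oil = heat gained by toluene.
(84.5)(1.96)(106.5 − T) = (411.0)(1.7)(T − 27.1)
165.62 (106.5 − T) = 698.7 (T − 27.1)
17639 − 165.62 T = 698.7 T − 18935
36574 = 864.32 T
T = 42.32 °C

T_f = 42.3 °C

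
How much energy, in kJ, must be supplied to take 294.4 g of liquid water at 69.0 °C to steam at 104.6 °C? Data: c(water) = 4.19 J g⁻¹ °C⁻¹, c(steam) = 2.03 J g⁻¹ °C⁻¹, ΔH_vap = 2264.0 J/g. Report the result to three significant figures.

q = 708 kJ

q1 (heat water 69.0→100.0 °C): 294.4 × 4.19 × 31.0 = 38240 J
q2 (vaporize at 100 °C): 294.4 × 2264.0 = 666522 J
q3 (heat steam 100.0→104.6 °C): 294.4 × 2.03 × 4.6 = 2749 J
Total: 38240 + 666522 + 2749 = 707511 J = 708 kJ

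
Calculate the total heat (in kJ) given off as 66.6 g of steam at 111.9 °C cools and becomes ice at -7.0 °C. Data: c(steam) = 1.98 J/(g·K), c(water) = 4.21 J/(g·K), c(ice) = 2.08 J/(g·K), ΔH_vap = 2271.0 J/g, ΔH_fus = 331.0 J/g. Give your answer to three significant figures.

q = 204 kJ

q1 (cool steam 111.9→100 °C): 66.6 × 1.98 × 11.9 = 1569 J
q2 (condense at 100 °C): 66.6 × 2271.0 = 151249 J
q3 (cool water 100→0 °C): 66.6 × 4.21 × 100.0 = 28039 J
q4 (freeze at 0 °C): 66.6 × 331.0 = 22045 J
q5 (cool ice 0→-7.0 °C): 66.6 × 2.08 × 7.0 = 970 J
Total: 1569 + 151249 + 28039 + 22045 + 970 = 203872 J = 204 kJ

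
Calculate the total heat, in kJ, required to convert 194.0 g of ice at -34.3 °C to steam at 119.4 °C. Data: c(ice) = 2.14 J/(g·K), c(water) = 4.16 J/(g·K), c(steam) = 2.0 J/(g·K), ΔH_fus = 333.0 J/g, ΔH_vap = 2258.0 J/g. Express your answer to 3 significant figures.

q = 605 kJ

q1 (heat ice -34.3→0.0 °C): 194.0 × 2.14 × 34.3 = 14240 J
q2 (melt at 0 °C): 194.0 × 333.0 = 64602 J
q3 (heat water 0.0→100.0 °C): 194.0 × 4.16 × 100.0 = 80704 J
q4 (vaporize at 100 °C): 194.0 × 2258.0 = 438052 J
q5 (heat steam 100.0→119.4 °C): 194.0 × 2.0 × 19.4 = 7527 J
Total: 14240 + 64602 + 80704 + 438052 + 7527 = 605125 J = 605 kJ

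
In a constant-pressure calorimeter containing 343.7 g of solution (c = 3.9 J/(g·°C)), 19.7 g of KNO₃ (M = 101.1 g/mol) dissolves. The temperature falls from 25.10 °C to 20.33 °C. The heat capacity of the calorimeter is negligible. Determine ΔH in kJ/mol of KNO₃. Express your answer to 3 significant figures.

ΔH = 32.8 kJ/mol

|ΔT| = |20.33 − 25.10| = 4.77 °C
|q_surr| = (343.7 × 3.9) × 4.77 = 1340.43 × 4.77 = 6394 J
n(KNO₃) = 19.7 / 101.1 = 0.1949 mol
Temperature fell, so q_rxn = +|q_surr| = 6.394 kJ
ΔH = q_rxn / n = 32.81 kJ/mol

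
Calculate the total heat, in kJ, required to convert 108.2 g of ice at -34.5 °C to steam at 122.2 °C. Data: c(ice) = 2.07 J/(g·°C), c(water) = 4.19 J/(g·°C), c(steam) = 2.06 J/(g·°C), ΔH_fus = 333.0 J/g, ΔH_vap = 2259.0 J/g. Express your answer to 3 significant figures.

q1 (heat ice -34.5→0.0 °C): 108.2 × 2.07 × 34.5 = 7727 J
q2 (melt at 0 °C): 108.2 × 333.0 = 36031 J
q3 (heat water 0.0→100.0 °C): 108.2 × 4.19 × 100.0 = 45336 J
q4 (vaporize at 100 °C): 108.2 × 2259.0 = 244424 J
q5 (heat steam 100.0→122.2 °C): 108.2 × 2.06 × 22.2 = 4948 J
Total: 7727 + 36031 + 45336 + 244424 + 4948 = 338466 J = 338 kJ

q = 338 kJ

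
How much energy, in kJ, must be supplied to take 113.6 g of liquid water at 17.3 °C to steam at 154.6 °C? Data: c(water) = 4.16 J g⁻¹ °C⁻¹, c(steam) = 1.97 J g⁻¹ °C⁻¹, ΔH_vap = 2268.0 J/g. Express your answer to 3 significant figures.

q = 309 kJ

q1 (heat water 17.3→100.0 °C): 113.6 × 4.16 × 82.7 = 39082 J
q2 (vaporize at 100 °C): 113.6 × 2268.0 = 257645 J
q3 (heat steam 100.0→154.6 °C): 113.6 × 1.97 × 54.6 = 12219 J
Total: 39082 + 257645 + 12219 = 308946 J = 309 kJ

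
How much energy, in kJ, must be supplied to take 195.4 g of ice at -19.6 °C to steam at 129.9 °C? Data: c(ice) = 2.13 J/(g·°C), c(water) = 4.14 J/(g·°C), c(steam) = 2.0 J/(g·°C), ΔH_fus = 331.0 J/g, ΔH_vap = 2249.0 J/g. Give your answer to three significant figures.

q1 (heat ice -19.6→0.0 °C): 195.4 × 2.13 × 19.6 = 8158 J
q2 (melt at 0 °C): 195.4 × 331.0 = 64677 J
q3 (heat water 0.0→100.0 °C): 195.4 × 4.14 × 100.0 = 80896 J
q4 (vaporize at 100 °C): 195.4 × 2249.0 = 439455 J
q5 (heat steam 100.0→129.9 °C): 195.4 × 2.0 × 29.9 = 11685 J
Total: 8158 + 64677 + 80896 + 439455 + 11685 = 604871 J = 605 kJ

q = 605 kJ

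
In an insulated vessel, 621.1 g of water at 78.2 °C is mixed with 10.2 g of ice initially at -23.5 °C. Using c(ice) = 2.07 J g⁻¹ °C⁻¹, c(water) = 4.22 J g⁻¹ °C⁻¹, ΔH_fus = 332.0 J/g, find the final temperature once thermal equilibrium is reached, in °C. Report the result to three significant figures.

T_f = 75.5 °C

Heat to bring ice to 0 °C and melt it: q₁ = 10.2×2.07×23.5 + 10.2×332.0 = 3882.6 J
Heat the water can supply cooling to 0 °C: 621.1×4.22×78.2 = 204965 J > q₁, so all ice melts.
Energy balance: 621.1×4.22×(78.2 − T) = 3882.6 + 10.2×4.22×(T − 0)
2621.042(78.2 − T) = 3882.6 + 43.044 T
204965 − 3882.6 = 2664.086 T
T = 201082.4 / 2664.086 = 75.48 °C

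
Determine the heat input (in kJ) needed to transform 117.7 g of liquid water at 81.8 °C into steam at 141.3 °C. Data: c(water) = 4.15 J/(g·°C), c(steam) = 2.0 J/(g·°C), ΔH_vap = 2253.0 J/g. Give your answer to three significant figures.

q = 284 kJ

q1 (heat water 81.8→100.0 °C): 117.7 × 4.15 × 18.2 = 8890 J
q2 (vaporize at 100 °C): 117.7 × 2253.0 = 265178 J
q3 (heat steam 100.0→141.3 °C): 117.7 × 2.0 × 41.3 = 9722 J
Total: 8890 + 265178 + 9722 = 283790 J = 284 kJ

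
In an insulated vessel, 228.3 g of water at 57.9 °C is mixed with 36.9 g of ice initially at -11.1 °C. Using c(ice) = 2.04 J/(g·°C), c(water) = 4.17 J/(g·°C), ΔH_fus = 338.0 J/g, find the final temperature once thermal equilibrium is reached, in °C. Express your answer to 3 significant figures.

Heat to bring ice to 0 °C and melt it: q₁ = 36.9×2.04×11.1 + 36.9×338.0 = 13308 J
Heat the water can supply cooling to 0 °C: 228.3×4.17×57.9 = 55121.4 J > q₁, so all ice melts.
Energy balance: 228.3×4.17×(57.9 − T) = 13308 + 36.9×4.17×(T − 0)
952.011(57.9 − T) = 13308 + 153.873 T
55121.4 − 13308 = 1105.884 T
T = 41813.4 / 1105.884 = 37.81 °C

T_f = 37.8 °C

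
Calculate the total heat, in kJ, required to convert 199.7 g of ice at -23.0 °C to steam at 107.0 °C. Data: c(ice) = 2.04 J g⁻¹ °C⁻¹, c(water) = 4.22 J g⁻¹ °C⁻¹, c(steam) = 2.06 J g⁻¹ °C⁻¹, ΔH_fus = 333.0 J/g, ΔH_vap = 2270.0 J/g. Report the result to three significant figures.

q1 (heat ice -23.0→0.0 °C): 199.7 × 2.04 × 23.0 = 9370 J
q2 (melt at 0 °C): 199.7 × 333.0 = 66500 J
q3 (heat water 0.0→100.0 °C): 199.7 × 4.22 × 100.0 = 84273 J
q4 (vaporize at 100 °C): 199.7 × 2270.0 = 453319 J
q5 (heat steam 100.0→107.0 °C): 199.7 × 2.06 × 7.0 = 2880 J
Total: 9370 + 66500 + 84273 + 453319 + 2880 = 616342 J = 616 kJ

q = 616 kJ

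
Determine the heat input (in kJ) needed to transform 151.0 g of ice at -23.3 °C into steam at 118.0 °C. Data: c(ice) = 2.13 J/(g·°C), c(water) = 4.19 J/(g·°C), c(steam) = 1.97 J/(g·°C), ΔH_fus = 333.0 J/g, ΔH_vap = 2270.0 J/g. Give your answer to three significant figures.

q1 (heat ice -23.3→0.0 °C): 151.0 × 2.13 × 23.3 = 7494 J
q2 (melt at 0 °C): 151.0 × 333.0 = 50283 J
q3 (heat water 0.0→100.0 °C): 151.0 × 4.19 × 100.0 = 63269 J
q4 (vaporize at 100 °C): 151.0 × 2270.0 = 342770 J
q5 (heat steam 100.0→118.0 °C): 151.0 × 1.97 × 18.0 = 5354 J
Total: 7494 + 50283 + 63269 + 342770 + 5354 = 469170 J = 469 kJ

q = 469 kJ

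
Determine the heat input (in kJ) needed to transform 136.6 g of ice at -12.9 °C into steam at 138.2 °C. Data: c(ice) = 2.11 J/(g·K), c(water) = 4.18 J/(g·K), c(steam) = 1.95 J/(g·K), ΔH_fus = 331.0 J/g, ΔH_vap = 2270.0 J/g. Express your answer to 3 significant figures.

q1 (heat ice -12.9→0.0 °C): 136.6 × 2.11 × 12.9 = 3718 J
q2 (melt at 0 °C): 136.6 × 331.0 = 45215 J
q3 (heat water 0.0→100.0 °C): 136.6 × 4.18 × 100.0 = 57099 J
q4 (vaporize at 100 °C): 136.6 × 2270.0 = 310082 J
q5 (heat steam 100.0→138.2 °C): 136.6 × 1.95 × 38.2 = 10175 J
Total: 3718 + 45215 + 57099 + 310082 + 10175 = 426289 J = 426 kJ

q = 426 kJ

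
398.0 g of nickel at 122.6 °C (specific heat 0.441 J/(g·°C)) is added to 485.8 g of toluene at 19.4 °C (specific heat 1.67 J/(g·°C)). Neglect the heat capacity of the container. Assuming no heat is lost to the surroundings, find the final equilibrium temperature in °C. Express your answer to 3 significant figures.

Heat lost by nickel = heat gained by toluene.
(398.0)(0.441)(122.6 − T) = (485.8)(1.67)(T − 19.4)
175.518 (122.6 − T) = 811.286 (T − 19.4)
21519 − 175.518 T = 811.286 T − 15739
37258 = 986.804 T
T = 37.76 °C

T_f = 37.8 °C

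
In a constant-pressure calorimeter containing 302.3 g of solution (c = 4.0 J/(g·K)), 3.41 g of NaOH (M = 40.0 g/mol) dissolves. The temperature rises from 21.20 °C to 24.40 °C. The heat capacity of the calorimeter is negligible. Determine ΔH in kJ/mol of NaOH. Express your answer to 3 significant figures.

|ΔT| = |24.40 − 21.20| = 3.20 °C
|q_surr| = (302.3 × 4.0) × 3.20 = 1209.2 × 3.20 = 3869 J
n(NaOH) = 3.41 / 40.0 = 0.08525 mol
Temperature rose, so q_rxn = −|q_surr| = -3.869 kJ
ΔH = q_rxn / n = -45.38 kJ/mol

ΔH = -45.4 kJ/mol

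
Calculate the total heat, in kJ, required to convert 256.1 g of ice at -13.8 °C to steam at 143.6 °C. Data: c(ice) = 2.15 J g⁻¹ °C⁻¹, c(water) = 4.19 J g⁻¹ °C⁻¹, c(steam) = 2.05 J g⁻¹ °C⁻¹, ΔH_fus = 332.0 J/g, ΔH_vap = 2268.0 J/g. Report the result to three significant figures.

q = 804 kJ

q1 (heat ice -13.8→0.0 °C): 256.1 × 2.15 × 13.8 = 7598 J
q2 (melt at 0 °C): 256.1 × 332.0 = 85025 J
q3 (heat water 0.0→100.0 °C): 256.1 × 4.19 × 100.0 = 107306 J
q4 (vaporize at 100 °C): 256.1 × 2268.0 = 580835 J
q5 (heat steam 100.0→143.6 °C): 256.1 × 2.05 × 43.6 = 22890 J
Total: 7598 + 85025 + 107306 + 580835 + 22890 = 803654 J = 804 kJ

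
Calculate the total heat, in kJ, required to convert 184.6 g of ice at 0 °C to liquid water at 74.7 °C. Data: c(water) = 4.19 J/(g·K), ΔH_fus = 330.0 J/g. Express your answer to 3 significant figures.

q = 119 kJ

q1 (melt at 0 °C): 184.6 × 330.0 = 60918 J
q2 (heat water 0.0→74.7 °C): 184.6 × 4.19 × 74.7 = 57779 J
Total: 60918 + 57779 = 118697 J = 119 kJ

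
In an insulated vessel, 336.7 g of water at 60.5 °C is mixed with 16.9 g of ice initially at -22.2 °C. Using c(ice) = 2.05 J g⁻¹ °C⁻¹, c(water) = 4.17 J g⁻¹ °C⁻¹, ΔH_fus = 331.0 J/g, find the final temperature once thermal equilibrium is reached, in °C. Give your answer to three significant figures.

Heat to bring ice to 0 °C and melt it: q₁ = 16.9×2.05×22.2 + 16.9×331.0 = 6363.0 J
Heat the water can supply cooling to 0 °C: 336.7×4.17×60.5 = 84944.4 J > q₁, so all ice melts.
Energy balance: 336.7×4.17×(60.5 − T) = 6363.0 + 16.9×4.17×(T − 0)
1404.039(60.5 − T) = 6363.0 + 70.473 T
84944.4 − 6363.0 = 1474.512 T
T = 78581.4 / 1474.512 = 53.29 °C

T_f = 53.3 °C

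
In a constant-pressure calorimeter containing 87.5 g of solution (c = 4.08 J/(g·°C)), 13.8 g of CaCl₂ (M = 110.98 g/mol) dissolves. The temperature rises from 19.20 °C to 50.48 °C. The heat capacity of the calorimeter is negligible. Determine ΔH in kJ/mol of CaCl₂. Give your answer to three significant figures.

ΔH = -89.8 kJ/mol

|ΔT| = |50.48 − 19.20| = 31.28 °C
|q_surr| = (87.5 × 4.08) × 31.28 = 357 × 31.28 = 11167 J
n(CaCl₂) = 13.8 / 110.98 = 0.12435 mol
Temperature rose, so q_rxn = −|q_surr| = -11.167 kJ
ΔH = q_rxn / n = -89.80 kJ/mol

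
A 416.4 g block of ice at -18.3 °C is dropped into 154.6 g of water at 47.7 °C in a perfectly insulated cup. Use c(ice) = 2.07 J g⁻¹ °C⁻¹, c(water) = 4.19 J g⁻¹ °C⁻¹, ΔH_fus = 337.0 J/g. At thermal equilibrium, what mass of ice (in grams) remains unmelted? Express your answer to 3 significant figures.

m_ice remaining = 372 g

Heat to warm all ice to 0 °C: 416.4×2.07×18.3 = 15774 J
Heat released by water cooling to 0 °C: 154.6×4.19×47.7 = 30899 J
30899 J < 15774 + 416.4×337.0 = 156100.8 J, so not all ice melts; final T = 0 °C.
Heat left for melting: 30899 − 15774 = 15125 J
Mass melted = 15125 / 337.0 = 44.88 g
Ice remaining = 416.4 − 44.88 = 371.52 g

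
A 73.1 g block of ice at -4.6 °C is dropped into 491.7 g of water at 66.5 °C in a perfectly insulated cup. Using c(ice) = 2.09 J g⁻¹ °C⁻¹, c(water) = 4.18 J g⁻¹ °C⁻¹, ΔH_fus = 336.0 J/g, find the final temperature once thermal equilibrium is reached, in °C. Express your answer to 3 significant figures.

T_f = 47.2 °C

Heat to bring ice to 0 °C and melt it: q₁ = 73.1×2.09×4.6 + 73.1×336.0 = 25264 J
Heat the water can supply cooling to 0 °C: 491.7×4.18×66.5 = 136678 J > q₁, so all ice melts.
Energy balance: 491.7×4.18×(66.5 − T) = 25264 + 73.1×4.18×(T − 0)
2055.306(66.5 − T) = 25264 + 305.558 T
136678 − 25264 = 2360.864 T
T = 111414 / 2360.864 = 47.19 °C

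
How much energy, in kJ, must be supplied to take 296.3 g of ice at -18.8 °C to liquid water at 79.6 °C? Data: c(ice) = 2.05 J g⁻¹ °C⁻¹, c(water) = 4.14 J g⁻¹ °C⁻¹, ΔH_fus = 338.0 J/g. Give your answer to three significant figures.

q1 (heat ice -18.8→0.0 °C): 296.3 × 2.05 × 18.8 = 11419 J
q2 (melt at 0 °C): 296.3 × 338.0 = 100149 J
q3 (heat water 0.0→79.6 °C): 296.3 × 4.14 × 79.6 = 97644 J
Total: 11419 + 100149 + 97644 = 209212 J = 209 kJ

q = 209 kJ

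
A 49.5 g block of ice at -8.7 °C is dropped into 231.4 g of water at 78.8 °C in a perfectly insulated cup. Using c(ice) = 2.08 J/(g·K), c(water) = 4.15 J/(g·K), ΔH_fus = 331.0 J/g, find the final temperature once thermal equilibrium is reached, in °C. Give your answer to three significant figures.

T_f = 50.1 °C

Heat to bring ice to 0 °C and melt it: q₁ = 49.5×2.08×8.7 + 49.5×331.0 = 17280 J
Heat the water can supply cooling to 0 °C: 231.4×4.15×78.8 = 75672.4 J > q₁, so all ice melts.
Energy balance: 231.4×4.15×(78.8 − T) = 17280 + 49.5×4.15×(T − 0)
960.31(78.8 − T) = 17280 + 205.425 T
75672.4 − 17280 = 1165.735 T
T = 58392.4 / 1165.735 = 50.09 °C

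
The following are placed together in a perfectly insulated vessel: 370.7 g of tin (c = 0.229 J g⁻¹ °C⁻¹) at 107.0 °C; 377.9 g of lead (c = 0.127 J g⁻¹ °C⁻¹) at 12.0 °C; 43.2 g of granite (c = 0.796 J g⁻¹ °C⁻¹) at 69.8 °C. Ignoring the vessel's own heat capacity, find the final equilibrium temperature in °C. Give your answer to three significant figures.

T_f = 72.1 °C

Σ mᵢcᵢ(T − Tᵢ) = 0  ⇒  T = Σ mᵢcᵢTᵢ / Σ mᵢcᵢ
Σ mᵢcᵢ = 370.7×0.229 + 377.9×0.127 + 43.2×0.796 = 167.2708
Σ mᵢcᵢTᵢ = 84.8903×107.0 + 47.9933×12.0 + 34.3872×69.8 = 12059
T = 12059 / 167.2708 = 72.09 °C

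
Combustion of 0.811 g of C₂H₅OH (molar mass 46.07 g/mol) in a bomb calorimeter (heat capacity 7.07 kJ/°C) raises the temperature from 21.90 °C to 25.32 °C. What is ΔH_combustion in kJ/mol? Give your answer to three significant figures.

ΔT = 25.32 − 21.90 = 3.42 °C
q_cal = C_cal × ΔT = 7.07 × 3.42 = 24.1794 kJ
n = 0.811 / 46.07 = 0.01760 mol
q_rxn = −q_cal = -24.1794 kJ
ΔH = -24.1794 / 0.01760 = -1374 kJ/mol

ΔH = -1370 kJ/mol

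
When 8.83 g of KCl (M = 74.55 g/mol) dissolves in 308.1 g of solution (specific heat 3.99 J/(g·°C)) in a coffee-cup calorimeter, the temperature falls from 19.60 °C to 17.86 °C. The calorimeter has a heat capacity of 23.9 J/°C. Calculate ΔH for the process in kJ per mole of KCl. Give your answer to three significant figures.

|ΔT| = |17.86 − 19.60| = 1.74 °C
|q_surr| = (308.1 × 3.99 + 23.9) × 1.74 = 1253.219 × 1.74 = 2181 J
n(KCl) = 8.83 / 74.55 = 0.1184 mol
Temperature fell, so q_rxn = +|q_surr| = 2.181 kJ
ΔH = q_rxn / n = 18.42 kJ/mol

ΔH = 18.4 kJ/mol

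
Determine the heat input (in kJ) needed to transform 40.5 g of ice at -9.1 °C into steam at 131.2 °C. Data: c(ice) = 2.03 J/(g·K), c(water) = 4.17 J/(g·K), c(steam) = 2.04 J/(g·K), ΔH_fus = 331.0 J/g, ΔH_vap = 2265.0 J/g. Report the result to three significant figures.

q1 (heat ice -9.1→0.0 °C): 40.5 × 2.03 × 9.1 = 748 J
q2 (melt at 0 °C): 40.5 × 331.0 = 13406 J
q3 (heat water 0.0→100.0 °C): 40.5 × 4.17 × 100.0 = 16889 J
q4 (vaporize at 100 °C): 40.5 × 2265.0 = 91733 J
q5 (heat steam 100.0→131.2 °C): 40.5 × 2.04 × 31.2 = 2578 J
Total: 748 + 13406 + 16889 + 91733 + 2578 = 125354 J = 125 kJ

q = 125 kJ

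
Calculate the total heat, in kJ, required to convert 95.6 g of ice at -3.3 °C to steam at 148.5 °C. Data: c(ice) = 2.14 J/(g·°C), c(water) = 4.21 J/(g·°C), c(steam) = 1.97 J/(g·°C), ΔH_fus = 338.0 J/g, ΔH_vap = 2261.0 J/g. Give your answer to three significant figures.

q1 (heat ice -3.3→0.0 °C): 95.6 × 2.14 × 3.3 = 675 J
q2 (melt at 0 °C): 95.6 × 338.0 = 32313 J
q3 (heat water 0.0→100.0 °C): 95.6 × 4.21 × 100.0 = 40248 J
q4 (vaporize at 100 °C): 95.6 × 2261.0 = 216152 J
q5 (heat steam 100.0→148.5 °C): 95.6 × 1.97 × 48.5 = 9134 J
Total: 675 + 32313 + 40248 + 216152 + 9134 = 298522 J = 299 kJ

q = 299 kJ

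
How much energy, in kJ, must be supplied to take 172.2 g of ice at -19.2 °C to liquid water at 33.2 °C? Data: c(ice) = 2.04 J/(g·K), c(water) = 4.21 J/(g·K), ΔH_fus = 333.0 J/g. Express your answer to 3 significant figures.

q1 (heat ice -19.2→0.0 °C): 172.2 × 2.04 × 19.2 = 6745 J
q2 (melt at 0 °C): 172.2 × 333.0 = 57343 J
q3 (heat water 0.0→33.2 °C): 172.2 × 4.21 × 33.2 = 24069 J
Total: 6745 + 57343 + 24069 = 88157 J = 88.2 kJ

q = 88.2 kJ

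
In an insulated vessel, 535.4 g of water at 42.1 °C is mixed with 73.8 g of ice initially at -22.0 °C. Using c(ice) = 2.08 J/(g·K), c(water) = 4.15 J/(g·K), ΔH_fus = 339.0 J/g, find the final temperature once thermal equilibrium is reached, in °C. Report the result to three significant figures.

Heat to bring ice to 0 °C and melt it: q₁ = 73.8×2.08×22.0 + 73.8×339.0 = 28395 J
Heat the water can supply cooling to 0 °C: 535.4×4.15×42.1 = 93542.4 J > q₁, so all ice melts.
Energy balance: 535.4×4.15×(42.1 − T) = 28395 + 73.8×4.15×(T − 0)
2221.91(42.1 − T) = 28395 + 306.27 T
93542.4 − 28395 = 2528.18 T
T = 65147.4 / 2528.18 = 25.77 °C

T_f = 25.8 °C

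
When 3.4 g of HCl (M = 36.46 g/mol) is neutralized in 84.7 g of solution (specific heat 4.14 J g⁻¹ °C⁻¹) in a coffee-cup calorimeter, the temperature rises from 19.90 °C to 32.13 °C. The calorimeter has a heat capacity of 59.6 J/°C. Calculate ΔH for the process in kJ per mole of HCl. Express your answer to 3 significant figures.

ΔH = -53.8 kJ/mol

|ΔT| = |32.13 − 19.90| = 12.23 °C
|q_surr| = (84.7 × 4.14 + 59.6) × 12.23 = 410.258 × 12.23 = 5017 J
n(HCl) = 3.4 / 36.46 = 0.09325 mol
Temperature rose, so q_rxn = −|q_surr| = -5.017 kJ
ΔH = q_rxn / n = -53.80 kJ/mol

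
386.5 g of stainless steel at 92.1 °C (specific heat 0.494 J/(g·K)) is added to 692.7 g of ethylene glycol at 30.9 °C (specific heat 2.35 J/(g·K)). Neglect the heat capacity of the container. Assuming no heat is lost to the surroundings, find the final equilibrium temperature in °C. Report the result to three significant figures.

T_f = 37.3 °C

Heat lost by stainless steel = heat gained by ethylene glycol.
(386.5)(0.494)(92.1 − T) = (692.7)(2.35)(T − 30.9)
190.931 (92.1 − T) = 1627.845 (T − 30.9)
17585 − 190.931 T = 1627.845 T − 50300
67885 = 1818.776 T
T = 37.32 °C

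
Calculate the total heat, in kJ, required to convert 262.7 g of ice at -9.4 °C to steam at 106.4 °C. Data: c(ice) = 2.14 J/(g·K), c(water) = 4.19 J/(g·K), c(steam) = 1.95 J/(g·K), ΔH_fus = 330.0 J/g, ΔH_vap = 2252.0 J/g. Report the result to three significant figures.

q1 (heat ice -9.4→0.0 °C): 262.7 × 2.14 × 9.4 = 5284 J
q2 (melt at 0 °C): 262.7 × 330.0 = 86691 J
q3 (heat water 0.0→100.0 °C): 262.7 × 4.19 × 100.0 = 110071 J
q4 (vaporize at 100 °C): 262.7 × 2252.0 = 591600 J
q5 (heat steam 100.0→106.4 °C): 262.7 × 1.95 × 6.4 = 3278 J
Total: 5284 + 86691 + 110071 + 591600 + 3278 = 796924 J = 797 kJ

q = 797 kJ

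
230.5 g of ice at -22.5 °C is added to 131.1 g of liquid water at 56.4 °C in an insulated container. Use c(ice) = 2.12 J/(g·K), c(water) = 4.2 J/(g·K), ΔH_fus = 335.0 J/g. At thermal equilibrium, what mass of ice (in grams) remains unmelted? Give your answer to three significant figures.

m_ice remaining = 171 g

Heat to warm all ice to 0 °C: 230.5×2.12×22.5 = 10995 J
Heat released by water cooling to 0 °C: 131.1×4.2×56.4 = 31055 J
31055 J < 10995 + 230.5×335.0 = 88212.5 J, so not all ice melts; final T = 0 °C.
Heat left for melting: 31055 − 10995 = 20060 J
Mass melted = 20060 / 335.0 = 59.88 g
Ice remaining = 230.5 − 59.88 = 170.62 g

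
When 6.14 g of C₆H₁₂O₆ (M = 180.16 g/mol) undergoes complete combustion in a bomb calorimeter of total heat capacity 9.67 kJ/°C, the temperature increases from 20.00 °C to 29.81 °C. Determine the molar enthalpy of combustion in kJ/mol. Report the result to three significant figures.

ΔH = -2780 kJ/mol

ΔT = 29.81 − 20.00 = 9.81 °C
q_cal = C_cal × ΔT = 9.67 × 9.81 = 94.8627 kJ
n = 6.14 / 180.16 = 0.03408 mol
q_rxn = −q_cal = -94.8627 kJ
ΔH = -94.8627 / 0.03408 = -2784 kJ/mol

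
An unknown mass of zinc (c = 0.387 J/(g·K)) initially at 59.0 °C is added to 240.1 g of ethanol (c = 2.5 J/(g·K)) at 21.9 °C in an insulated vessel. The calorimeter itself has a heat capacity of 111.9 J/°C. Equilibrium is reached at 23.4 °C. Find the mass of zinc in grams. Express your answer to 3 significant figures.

m = 77.5 g

q_gained = (240.1 × 2.5 + 111.9) × (23.4 − 21.9) = 1068 J
q_lost = m × 0.387 × (59.0 − 23.4) = 13.7772 m
m = 1068 / 13.7772 = 77.5 g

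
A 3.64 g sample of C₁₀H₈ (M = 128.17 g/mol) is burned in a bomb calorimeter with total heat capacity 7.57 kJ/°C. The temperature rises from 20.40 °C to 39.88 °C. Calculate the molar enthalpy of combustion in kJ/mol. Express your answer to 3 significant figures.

ΔT = 39.88 − 20.40 = 19.48 °C
q_cal = C_cal × ΔT = 7.57 × 19.48 = 147.4636 kJ
n = 3.64 / 128.17 = 0.02840 mol
q_rxn = −q_cal = -147.4636 kJ
ΔH = -147.4636 / 0.02840 = -5192 kJ/mol

ΔH = -5190 kJ/mol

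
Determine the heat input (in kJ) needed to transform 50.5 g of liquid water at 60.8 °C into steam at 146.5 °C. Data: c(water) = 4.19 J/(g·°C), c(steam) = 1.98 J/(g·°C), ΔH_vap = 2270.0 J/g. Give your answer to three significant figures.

q = 128 kJ

q1 (heat water 60.8→100.0 °C): 50.5 × 4.19 × 39.2 = 8295 J
q2 (vaporize at 100 °C): 50.5 × 2270.0 = 114635 J
q3 (heat steam 100.0→146.5 °C): 50.5 × 1.98 × 46.5 = 4650 J
Total: 8295 + 114635 + 4650 = 127580 J = 128 kJ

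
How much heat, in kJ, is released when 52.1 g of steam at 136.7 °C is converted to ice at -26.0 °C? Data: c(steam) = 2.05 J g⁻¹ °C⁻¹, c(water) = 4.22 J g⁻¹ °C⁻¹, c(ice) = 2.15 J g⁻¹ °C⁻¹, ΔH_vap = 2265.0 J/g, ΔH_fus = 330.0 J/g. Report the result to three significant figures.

q = 164 kJ

q1 (cool steam 136.7→100 °C): 52.1 × 2.05 × 36.7 = 3920 J
q2 (condense at 100 °C): 52.1 × 2265.0 = 118007 J
q3 (cool water 100→0 °C): 52.1 × 4.22 × 100.0 = 21986 J
q4 (freeze at 0 °C): 52.1 × 330.0 = 17193 J
q5 (cool ice 0→-26.0 °C): 52.1 × 2.15 × 26.0 = 2912 J
Total: 3920 + 118007 + 21986 + 17193 + 2912 = 164018 J = 164 kJ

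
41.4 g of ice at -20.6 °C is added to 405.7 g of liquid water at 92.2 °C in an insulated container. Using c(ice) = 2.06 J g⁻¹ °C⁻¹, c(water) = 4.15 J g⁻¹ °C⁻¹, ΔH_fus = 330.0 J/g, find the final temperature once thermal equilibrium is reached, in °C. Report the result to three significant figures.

Heat to bring ice to 0 °C and melt it: q₁ = 41.4×2.06×20.6 + 41.4×330.0 = 15419 J
Heat the water can supply cooling to 0 °C: 405.7×4.15×92.2 = 155233 J > q₁, so all ice melts.
Energy balance: 405.7×4.15×(92.2 − T) = 15419 + 41.4×4.15×(T − 0)
1683.655(92.2 − T) = 15419 + 171.81 T
155233 − 15419 = 1855.465 T
T = 139814 / 1855.465 = 75.35 °C

T_f = 75.4 °C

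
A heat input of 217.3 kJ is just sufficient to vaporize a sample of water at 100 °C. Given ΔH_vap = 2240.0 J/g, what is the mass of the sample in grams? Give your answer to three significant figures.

m = 97.0 g

m = q / ΔH_vap = 217300 J / 2240.0 J/g = 97.0 g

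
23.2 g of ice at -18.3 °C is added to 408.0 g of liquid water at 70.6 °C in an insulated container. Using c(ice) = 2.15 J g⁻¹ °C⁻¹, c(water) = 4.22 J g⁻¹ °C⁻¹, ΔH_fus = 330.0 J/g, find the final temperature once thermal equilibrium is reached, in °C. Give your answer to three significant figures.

Heat to bring ice to 0 °C and melt it: q₁ = 23.2×2.15×18.3 + 23.2×330.0 = 8568.8 J
Heat the water can supply cooling to 0 °C: 408.0×4.22×70.6 = 121556 J > q₁, so all ice melts.
Energy balance: 408.0×4.22×(70.6 − T) = 8568.8 + 23.2×4.22×(T − 0)
1721.76(70.6 − T) = 8568.8 + 97.904 T
121556 − 8568.8 = 1819.664 T
T = 112987.2 / 1819.664 = 62.09 °C

T_f = 62.1 °C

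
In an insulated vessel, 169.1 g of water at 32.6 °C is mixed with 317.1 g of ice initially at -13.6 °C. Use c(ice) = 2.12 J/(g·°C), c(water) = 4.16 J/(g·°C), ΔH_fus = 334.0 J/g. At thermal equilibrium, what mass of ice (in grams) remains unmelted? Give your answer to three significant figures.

m_ice remaining = 276 g

Heat to warm all ice to 0 °C: 317.1×2.12×13.6 = 9142.6 J
Heat released by water cooling to 0 °C: 169.1×4.16×32.6 = 22933 J
22933 J < 9142.6 + 317.1×334.0 = 115054.0 J, so not all ice melts; final T = 0 °C.
Heat left for melting: 22933 − 9142.6 = 13790.4 J
Mass melted = 13790.4 / 334.0 = 41.29 g
Ice remaining = 317.1 − 41.29 = 275.81 g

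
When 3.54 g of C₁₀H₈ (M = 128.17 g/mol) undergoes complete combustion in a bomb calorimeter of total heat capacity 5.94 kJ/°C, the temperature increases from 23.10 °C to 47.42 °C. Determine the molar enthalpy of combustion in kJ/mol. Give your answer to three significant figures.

ΔT = 47.42 − 23.10 = 24.32 °C
q_cal = C_cal × ΔT = 5.94 × 24.32 = 144.4608 kJ
n = 3.54 / 128.17 = 0.02762 mol
q_rxn = −q_cal = -144.4608 kJ
ΔH = -144.4608 / 0.02762 = -5230 kJ/mol

ΔH = -5230 kJ/mol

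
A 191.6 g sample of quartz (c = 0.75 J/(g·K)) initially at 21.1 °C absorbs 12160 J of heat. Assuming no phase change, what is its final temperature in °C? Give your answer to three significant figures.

ΔT = q / (m c) = 12160 / (191.6 × 0.75) = 84.62 °C
T_f = 21.1 + 84.62 = 105.72 °C

T_f = 106 °C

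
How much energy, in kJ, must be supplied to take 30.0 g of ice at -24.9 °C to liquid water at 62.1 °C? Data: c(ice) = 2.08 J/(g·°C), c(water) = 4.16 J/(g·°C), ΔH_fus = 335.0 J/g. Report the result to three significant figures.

q1 (heat ice -24.9→0.0 °C): 30.0 × 2.08 × 24.9 = 1554 J
q2 (melt at 0 °C): 30.0 × 335.0 = 10050 J
q3 (heat water 0.0→62.1 °C): 30.0 × 4.16 × 62.1 = 7750 J
Total: 1554 + 10050 + 7750 = 19354 J = 19.4 kJ

q = 19.4 kJ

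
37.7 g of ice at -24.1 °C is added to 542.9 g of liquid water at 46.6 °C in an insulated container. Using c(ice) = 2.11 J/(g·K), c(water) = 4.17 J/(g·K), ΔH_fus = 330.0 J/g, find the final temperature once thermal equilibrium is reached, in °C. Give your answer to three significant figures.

T_f = 37.6 °C

Heat to bring ice to 0 °C and melt it: q₁ = 37.7×2.11×24.1 + 37.7×330.0 = 14358 J
Heat the water can supply cooling to 0 °C: 542.9×4.17×46.6 = 105497 J > q₁, so all ice melts.
Energy balance: 542.9×4.17×(46.6 − T) = 14358 + 37.7×4.17×(T − 0)
2263.893(46.6 − T) = 14358 + 157.209 T
105497 − 14358 = 2421.102 T
T = 91139 / 2421.102 = 37.64 °C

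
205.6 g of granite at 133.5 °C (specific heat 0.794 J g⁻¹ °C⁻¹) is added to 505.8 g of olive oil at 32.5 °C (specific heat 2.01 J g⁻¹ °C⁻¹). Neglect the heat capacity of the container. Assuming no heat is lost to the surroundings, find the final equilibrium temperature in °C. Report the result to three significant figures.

T_f = 46.5 °C

Heat lost by granite = heat gained by olive oil.
(205.6)(0.794)(133.5 − T) = (505.8)(2.01)(T − 32.5)
163.2464 (133.5 − T) = 1016.658 (T − 32.5)
21793 − 163.2464 T = 1016.658 T − 33041
54834 = 1179.9044 T
T = 46.47 °C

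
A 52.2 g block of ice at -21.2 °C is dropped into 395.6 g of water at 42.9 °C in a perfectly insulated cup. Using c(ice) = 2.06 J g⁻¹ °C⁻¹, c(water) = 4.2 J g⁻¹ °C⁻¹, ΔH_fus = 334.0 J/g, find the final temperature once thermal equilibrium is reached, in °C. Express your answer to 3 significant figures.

Heat to bring ice to 0 °C and melt it: q₁ = 52.2×2.06×21.2 + 52.2×334.0 = 19714 J
Heat the water can supply cooling to 0 °C: 395.6×4.2×42.9 = 71279.2 J > q₁, so all ice melts.
Energy balance: 395.6×4.2×(42.9 − T) = 19714 + 52.2×4.2×(T − 0)
1661.52(42.9 − T) = 19714 + 219.24 T
71279.2 − 19714 = 1880.76 T
T = 51565.2 / 1880.76 = 27.42 °C

T_f = 27.4 °C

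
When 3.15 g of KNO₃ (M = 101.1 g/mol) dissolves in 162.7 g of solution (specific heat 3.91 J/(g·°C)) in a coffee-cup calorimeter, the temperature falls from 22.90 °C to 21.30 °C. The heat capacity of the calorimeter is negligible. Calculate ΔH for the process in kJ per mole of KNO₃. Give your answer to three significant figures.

|ΔT| = |21.30 − 22.90| = 1.60 °C
|q_surr| = (162.7 × 3.91) × 1.60 = 636.157 × 1.60 = 1018 J
n(KNO₃) = 3.15 / 101.1 = 0.03116 mol
Temperature fell, so q_rxn = +|q_surr| = 1.018 kJ
ΔH = q_rxn / n = 32.67 kJ/mol

ΔH = 32.7 kJ/mol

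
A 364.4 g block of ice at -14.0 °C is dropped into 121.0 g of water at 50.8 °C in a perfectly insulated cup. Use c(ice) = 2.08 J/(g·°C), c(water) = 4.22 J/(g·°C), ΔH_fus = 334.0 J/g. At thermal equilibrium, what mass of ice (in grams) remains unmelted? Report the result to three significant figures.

m_ice remaining = 319 g

Heat to warm all ice to 0 °C: 364.4×2.08×14.0 = 10611 J
Heat released by water cooling to 0 °C: 121.0×4.22×50.8 = 25939 J
25939 J < 10611 + 364.4×334.0 = 132320.6 J, so not all ice melts; final T = 0 °C.
Heat left for melting: 25939 − 10611 = 15328 J
Mass melted = 15328 / 334.0 = 45.89 g
Ice remaining = 364.4 − 45.89 = 318.51 g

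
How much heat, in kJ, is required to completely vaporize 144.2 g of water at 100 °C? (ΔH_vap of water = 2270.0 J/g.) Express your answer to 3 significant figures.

q = 327 kJ

q = m × ΔH_vap = 144.2 × 2270.0 = 327300 J = 327 kJ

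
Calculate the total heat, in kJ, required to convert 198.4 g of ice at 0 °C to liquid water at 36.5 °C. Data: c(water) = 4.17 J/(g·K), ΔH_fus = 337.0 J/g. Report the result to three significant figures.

q = 97.1 kJ

q1 (melt at 0 °C): 198.4 × 337.0 = 66861 J
q2 (heat water 0.0→36.5 °C): 198.4 × 4.17 × 36.5 = 30197 J
Total: 66861 + 30197 = 97058 J = 97.1 kJ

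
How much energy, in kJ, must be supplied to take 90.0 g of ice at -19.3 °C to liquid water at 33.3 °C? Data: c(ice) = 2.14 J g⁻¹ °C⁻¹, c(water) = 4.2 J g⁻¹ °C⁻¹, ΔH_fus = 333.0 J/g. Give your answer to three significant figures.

q = 46.3 kJ

q1 (heat ice -19.3→0.0 °C): 90.0 × 2.14 × 19.3 = 3717 J
q2 (melt at 0 °C): 90.0 × 333.0 = 29970 J
q3 (heat water 0.0→33.3 °C): 90.0 × 4.2 × 33.3 = 12587 J
Total: 3717 + 29970 + 12587 = 46274 J = 46.3 kJ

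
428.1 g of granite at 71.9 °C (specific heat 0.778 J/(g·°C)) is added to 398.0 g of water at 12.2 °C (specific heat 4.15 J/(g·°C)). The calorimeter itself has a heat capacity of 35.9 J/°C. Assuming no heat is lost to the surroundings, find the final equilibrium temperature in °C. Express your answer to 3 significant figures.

T_f = 22.0 °C

Heat lost by granite = heat gained by water + calorimeter.
(428.1)(0.778)(71.9 − T) = [(398.0)(4.15) + 35.9](T − 12.2)
333.0618 (71.9 − T) = 1687.6 (T − 12.2)
23947 − 333.0618 T = 1687.6 T − 20589
44536 = 2020.6618 T
T = 22.04 °C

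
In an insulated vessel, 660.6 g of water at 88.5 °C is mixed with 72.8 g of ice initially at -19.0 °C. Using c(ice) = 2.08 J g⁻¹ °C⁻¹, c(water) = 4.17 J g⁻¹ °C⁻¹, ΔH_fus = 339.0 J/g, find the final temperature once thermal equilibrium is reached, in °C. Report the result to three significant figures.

Heat to bring ice to 0 °C and melt it: q₁ = 72.8×2.08×19.0 + 72.8×339.0 = 27556 J
Heat the water can supply cooling to 0 °C: 660.6×4.17×88.5 = 243791 J > q₁, so all ice melts.
Energy balance: 660.6×4.17×(88.5 − T) = 27556 + 72.8×4.17×(T − 0)
2754.702(88.5 − T) = 27556 + 303.576 T
243791 − 27556 = 3058.278 T
T = 216235 / 3058.278 = 70.70 °C

T_f = 70.7 °C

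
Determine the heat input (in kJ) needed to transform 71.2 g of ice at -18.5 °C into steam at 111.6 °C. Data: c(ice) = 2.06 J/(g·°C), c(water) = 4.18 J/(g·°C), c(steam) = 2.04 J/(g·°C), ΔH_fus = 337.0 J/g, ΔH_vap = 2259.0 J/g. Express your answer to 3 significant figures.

q = 219 kJ

q1 (heat ice -18.5→0.0 °C): 71.2 × 2.06 × 18.5 = 2713 J
q2 (melt at 0 °C): 71.2 × 337.0 = 23994 J
q3 (heat water 0.0→100.0 °C): 71.2 × 4.18 × 100.0 = 29762 J
q4 (vaporize at 100 °C): 71.2 × 2259.0 = 160841 J
q5 (heat steam 100.0→111.6 °C): 71.2 × 2.04 × 11.6 = 1685 J
Total: 2713 + 23994 + 29762 + 160841 + 1685 = 218995 J = 219 kJ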